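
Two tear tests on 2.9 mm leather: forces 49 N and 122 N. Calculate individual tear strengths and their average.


Tear 1 = 16.9 N/mm
Tear 2 = 42.1 N/mm
Average = 29.5 N/mm

Tear 1 = 49 / 2.9 = 16.9 N/mm
Tear 2 = 122 / 2.9 = 42.1 N/mm
Average = (16.9 + 42.1) / 2 = 29.5 N/mm


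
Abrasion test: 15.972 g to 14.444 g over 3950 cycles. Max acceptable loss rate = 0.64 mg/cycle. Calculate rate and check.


Rate = 0.387 mg/cycle
Passes: Yes

Loss = 15.972 - 14.444 = 1.528 g
Rate = 1.528 g / 3950 cycles x 1000 = 0.387 mg/cycle
Max = 0.64 mg/cycle
Passes: Yes


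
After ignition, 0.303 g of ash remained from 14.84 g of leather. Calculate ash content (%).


Ash% = 0.303 / 14.84 x 100
Ash% = 2.04%


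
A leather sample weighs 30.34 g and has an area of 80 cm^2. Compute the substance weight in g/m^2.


3792.5 g/m^2


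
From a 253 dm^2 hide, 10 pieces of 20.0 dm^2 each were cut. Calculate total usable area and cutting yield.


Usable area = 200.0 dm^2
Yield = 79.1%

Total usable = 10 x 20.0 = 200.0 dm^2
Yield = 200.0 / 253 x 100 = 79.1%


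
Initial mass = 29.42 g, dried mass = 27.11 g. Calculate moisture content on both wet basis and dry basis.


Wet basis = 7.9%
Dry basis = 8.5%


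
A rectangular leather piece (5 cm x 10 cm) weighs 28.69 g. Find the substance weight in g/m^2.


5738.0 g/m^2


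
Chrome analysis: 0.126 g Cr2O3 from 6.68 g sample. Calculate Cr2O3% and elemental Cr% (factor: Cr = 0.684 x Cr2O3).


Cr2O3 = 1.89%
Cr = 1.29%


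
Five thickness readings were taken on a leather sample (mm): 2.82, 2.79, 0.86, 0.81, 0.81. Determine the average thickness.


1.62 mm

Sum = 2.82 + 2.79 + 0.86 + 0.81 + 0.81 = 8.09
Average = 8.09 / 5 = 1.62 mm


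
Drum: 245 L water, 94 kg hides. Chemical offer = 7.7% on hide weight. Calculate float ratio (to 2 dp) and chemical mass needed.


Float ratio = 2.61
Chemical needed = 7.238 kg


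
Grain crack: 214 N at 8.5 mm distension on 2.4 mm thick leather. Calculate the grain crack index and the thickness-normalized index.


Crack index = 25.2 N/mm
Normalized index = 10.5 N/mm per mm


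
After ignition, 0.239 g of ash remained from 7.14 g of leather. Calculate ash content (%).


Ash% = 0.239 / 7.14 x 100
Ash% = 3.35%


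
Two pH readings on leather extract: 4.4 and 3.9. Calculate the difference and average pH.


Difference = |4.4 - 3.9| = 0.5
Average = (4.4 + 3.9) / 2 = 4.15


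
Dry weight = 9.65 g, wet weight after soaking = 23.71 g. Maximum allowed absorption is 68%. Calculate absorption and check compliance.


WA = (23.71 - 9.65) / 9.65 x 100 = 145.7%
Maximum allowed: 68%
Compliant: No


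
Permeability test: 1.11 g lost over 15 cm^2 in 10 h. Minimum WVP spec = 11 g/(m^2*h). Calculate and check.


WVP = 1.11 / (15 x 10) x 10000 = 74.00 g/(m^2*h)
Minimum: 11 g/(m^2*h)
Meets spec: Yes


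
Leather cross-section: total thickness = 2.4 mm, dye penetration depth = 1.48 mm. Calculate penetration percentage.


61.7%


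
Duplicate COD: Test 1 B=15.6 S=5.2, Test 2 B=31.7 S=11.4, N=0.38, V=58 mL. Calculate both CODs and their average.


COD1 = 545.1 mg/L
COD2 = 1064.0 mg/L
Average = 804.6 mg/L

COD1 = (15.6 - 5.2) x 0.38 x 8000 / 58 = 545.1 mg/L
COD2 = (31.7 - 11.4) x 0.38 x 8000 / 58 = 1064.0 mg/L
Average = (545.1 + 1064.0) / 2 = 804.6 mg/L


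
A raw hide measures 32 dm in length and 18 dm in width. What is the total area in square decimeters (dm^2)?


Area = length x width
Area = 32 x 18 = 576 dm^2


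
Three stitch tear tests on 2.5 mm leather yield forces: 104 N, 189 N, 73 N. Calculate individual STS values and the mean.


STS1 = 41.6 N/mm
STS2 = 75.6 N/mm
STS3 = 29.2 N/mm
Mean = 48.8 N/mm


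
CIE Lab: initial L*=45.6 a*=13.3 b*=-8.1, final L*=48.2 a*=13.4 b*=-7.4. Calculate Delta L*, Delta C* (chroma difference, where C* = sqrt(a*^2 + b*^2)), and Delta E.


Delta L* = 2.6
Delta C* = -0.26
Delta E = 2.69


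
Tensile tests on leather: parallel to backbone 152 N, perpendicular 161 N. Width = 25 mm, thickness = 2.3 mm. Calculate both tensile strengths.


Area = 25 x 2.3 = 57.5 mm^2
TS (parallel) = 152 / 57.5 = 2.64 N/mm^2
TS (perpendicular) = 161 / 57.5 = 2.80 N/mm^2


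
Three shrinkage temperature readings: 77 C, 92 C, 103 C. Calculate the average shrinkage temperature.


Average = (77 + 92 + 103) / 3
Average = 272 / 3 = 90.7 C


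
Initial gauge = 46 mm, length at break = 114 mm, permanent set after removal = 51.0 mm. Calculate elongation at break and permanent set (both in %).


Elongation at break = (114 - 46) / 46 x 100 = 147.8%
Permanent set = (51.0 - 46) / 46 x 100 = 10.9%


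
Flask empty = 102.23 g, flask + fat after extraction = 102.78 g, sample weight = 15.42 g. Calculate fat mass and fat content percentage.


Fat mass = 0.55 g
Fat content = 3.6%

Fat mass = 102.78 - 102.23 = 0.55 g
Fat% = 0.55 / 15.42 x 100 = 3.6%


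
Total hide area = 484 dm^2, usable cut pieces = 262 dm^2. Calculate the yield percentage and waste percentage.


Yield = 262 / 484 x 100 = 54.1%
Waste = 484 - 262 = 222 dm^2
Waste% = 100 - 54.1 = 45.9%


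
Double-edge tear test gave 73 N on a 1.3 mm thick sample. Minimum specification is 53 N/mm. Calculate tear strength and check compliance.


Tear strength = 56.2 N/mm
Compliant: Yes

Tear strength = 73 / 1.3 = 56.2 N/mm
Required minimum = 53 N/mm
Compliant: Yes


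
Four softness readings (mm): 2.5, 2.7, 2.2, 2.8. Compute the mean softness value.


Sum = 2.5 + 2.7 + 2.2 + 2.8
Mean = 10.2 / 4 = 2.55 mm


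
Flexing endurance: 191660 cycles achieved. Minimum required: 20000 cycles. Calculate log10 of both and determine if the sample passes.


Achieved: log10 = 5.28
Required: log10 = 4.30
Passes: Yes


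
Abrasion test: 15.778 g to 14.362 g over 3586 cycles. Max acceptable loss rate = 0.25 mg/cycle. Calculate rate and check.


Loss = 15.778 - 14.362 = 1.416 g
Rate = 1.416 g / 3586 cycles x 1000 = 0.395 mg/cycle
Max = 0.25 mg/cycle
Passes: No


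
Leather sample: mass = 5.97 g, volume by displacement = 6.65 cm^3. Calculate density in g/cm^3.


Density = mass / volume
Density = 5.97 / 6.65 = 0.898 g/cm^3


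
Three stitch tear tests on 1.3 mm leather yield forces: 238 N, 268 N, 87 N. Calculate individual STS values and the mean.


STS1 = 238 / 1.3 = 183.1 N/mm
STS2 = 268 / 1.3 = 206.2 N/mm
STS3 = 87 / 1.3 = 66.9 N/mm
Mean = (183.1 + 206.2 + 66.9) / 3 = 152.1 N/mm


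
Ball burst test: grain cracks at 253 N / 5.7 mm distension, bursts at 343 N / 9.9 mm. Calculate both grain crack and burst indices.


Crack index = 253 / 5.7 = 44.4 N/mm
Burst index = 343 / 9.9 = 34.6 N/mm


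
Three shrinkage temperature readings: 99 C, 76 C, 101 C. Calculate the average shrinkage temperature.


Average = (99 + 76 + 101) / 3
Average = 276 / 3 = 92.0 C


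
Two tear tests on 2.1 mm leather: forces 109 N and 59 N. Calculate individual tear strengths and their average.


Tear 1 = 51.9 N/mm
Tear 2 = 28.1 N/mm
Average = 40.0 N/mm

Tear 1 = 109 / 2.1 = 51.9 N/mm
Tear 2 = 59 / 2.1 = 28.1 N/mm
Average = (51.9 + 28.1) / 2 = 40.0 N/mm


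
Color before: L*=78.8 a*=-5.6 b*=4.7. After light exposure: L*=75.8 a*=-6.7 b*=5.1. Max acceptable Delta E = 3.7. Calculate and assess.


Delta E = 3.22
Passes: Yes

dL = -3.0, da = -1.1, db = 0.4
dE = sqrt((-3.0)^2 + (-1.1)^2 + (0.4)^2) = 3.22
Max = 3.7
Passes: Yes


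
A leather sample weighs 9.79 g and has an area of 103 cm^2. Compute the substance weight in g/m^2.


950.5 g/m^2

Substance weight = mass / area x 10000
SW = 9.79 / 103 x 10000
SW = 950.5 g/m^2


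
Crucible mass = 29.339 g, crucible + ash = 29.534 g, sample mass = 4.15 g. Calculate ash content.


Ash mass = 29.534 - 29.339 = 0.195 g
Ash% = 0.195 / 4.15 x 100 = 4.70%


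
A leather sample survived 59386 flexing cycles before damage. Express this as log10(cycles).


log10(59386) = 4.77


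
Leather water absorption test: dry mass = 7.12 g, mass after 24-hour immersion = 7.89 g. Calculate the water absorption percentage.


Water absorbed = 7.89 - 7.12 = 0.77 g
WA% = 0.77 / 7.12 x 100 = 10.8%


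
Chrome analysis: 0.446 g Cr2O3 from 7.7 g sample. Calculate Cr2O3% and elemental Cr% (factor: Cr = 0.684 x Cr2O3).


Cr2O3 = 5.79%
Cr = 3.96%

Cr2O3% = 0.446 / 7.7 x 100 = 5.79%
Cr% = 5.79 x 0.684 = 3.96%


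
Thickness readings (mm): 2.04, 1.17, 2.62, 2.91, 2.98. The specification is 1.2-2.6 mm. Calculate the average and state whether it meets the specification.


Sum = 11.72
Average = 11.72 / 5 = 2.34 mm
Specification range: 1.2 to 2.6 mm
Within spec: Yes


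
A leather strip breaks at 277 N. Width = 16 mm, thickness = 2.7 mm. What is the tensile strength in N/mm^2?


Cross-sectional area = 16 x 2.7 = 43.2 mm^2
Tensile strength = 277 / 43.2 = 6.41 N/mm^2


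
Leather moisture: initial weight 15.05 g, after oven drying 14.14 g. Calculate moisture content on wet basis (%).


6.0%

Moisture = 15.05 - 14.14 = 0.91 g
MC = 0.91 / 15.05 x 100 = 6.0%


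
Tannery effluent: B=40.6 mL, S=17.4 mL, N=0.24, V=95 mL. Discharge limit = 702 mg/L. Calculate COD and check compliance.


COD = 468.9 mg/L
Compliant: Yes


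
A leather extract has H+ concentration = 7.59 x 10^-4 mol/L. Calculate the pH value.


pH = 3.12

pH = -log10[H+]
pH = -log10(7.59 x 10^-4) = 3.12


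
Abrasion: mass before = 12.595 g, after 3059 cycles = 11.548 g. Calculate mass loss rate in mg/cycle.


0.342 mg/cycle


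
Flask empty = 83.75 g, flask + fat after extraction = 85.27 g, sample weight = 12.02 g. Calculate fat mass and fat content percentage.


Fat mass = 1.52 g
Fat content = 12.6%

Fat mass = 85.27 - 83.75 = 1.52 g
Fat% = 1.52 / 12.02 x 100 = 12.6%


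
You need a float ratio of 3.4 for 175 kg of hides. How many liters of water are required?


595.0 L

Water = hide weight x target ratio
Water = 175 x 3.4 = 595.0 L


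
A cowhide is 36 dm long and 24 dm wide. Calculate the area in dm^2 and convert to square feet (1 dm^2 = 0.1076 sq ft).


Area = 36 x 24 = 864 dm^2
Conversion: 864 x 0.1076 = 92.97 sq ft


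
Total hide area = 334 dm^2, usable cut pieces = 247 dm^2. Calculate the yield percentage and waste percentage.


Yield = 74.0%
Waste = 26.0%

Yield = 247 / 334 x 100 = 74.0%
Waste = 334 - 247 = 87 dm^2
Waste% = 100 - 74.0 = 26.0%


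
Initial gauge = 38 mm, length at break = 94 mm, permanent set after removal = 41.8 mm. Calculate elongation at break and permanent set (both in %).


Elongation at break = (94 - 38) / 38 x 100 = 147.4%
Permanent set = (41.8 - 38) / 38 x 100 = 10.0%


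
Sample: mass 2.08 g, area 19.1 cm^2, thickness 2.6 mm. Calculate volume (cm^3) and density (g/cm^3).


Thickness in cm = 2.6 / 10 = 0.26 cm
Volume = 19.1 x 0.26 = 4.966 cm^3
Density = 2.08 / 4.966 = 0.419 g/cm^3


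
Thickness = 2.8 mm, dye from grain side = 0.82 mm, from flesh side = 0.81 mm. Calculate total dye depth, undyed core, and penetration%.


Total dyed = 0.82 + 0.81 = 1.63 mm
Undyed core = 2.8 - 1.63 = 1.17 mm
Penetration = 1.63 / 2.8 x 100 = 58.2%


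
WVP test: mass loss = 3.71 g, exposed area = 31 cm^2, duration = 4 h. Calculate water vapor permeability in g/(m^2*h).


299.19 g/(m^2*h)

WVP = mass_loss / (area x time) x 10000
WVP = 3.71 / (31 x 4) x 10000
WVP = 3.71 / 124 x 10000 = 299.19 g/(m^2*h)


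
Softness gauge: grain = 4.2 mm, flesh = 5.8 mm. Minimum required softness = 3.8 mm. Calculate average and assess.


Average = (4.2 + 5.8) / 2 = 5.00 mm
Minimum = 3.8 mm
Meets requirement: Yes


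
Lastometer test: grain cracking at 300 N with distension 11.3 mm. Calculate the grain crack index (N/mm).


Grain crack index = force / distension
Index = 300 / 11.3 = 26.5 N/mm


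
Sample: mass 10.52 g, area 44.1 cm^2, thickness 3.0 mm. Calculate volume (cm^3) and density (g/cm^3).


Volume = 13.230 cm^3
Density = 0.795 g/cm^3

Thickness in cm = 3.0 / 10 = 0.30 cm
Volume = 44.1 x 0.30 = 13.230 cm^3
Density = 10.52 / 13.230 = 0.795 g/cm^3


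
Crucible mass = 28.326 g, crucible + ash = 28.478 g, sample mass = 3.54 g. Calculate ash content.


Ash mass = 0.152 g
Ash content = 4.29%

Ash mass = 28.478 - 28.326 = 0.152 g
Ash% = 0.152 / 3.54 x 100 = 4.29%


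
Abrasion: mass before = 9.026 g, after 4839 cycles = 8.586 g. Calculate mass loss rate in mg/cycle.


0.091 mg/cycle

Mass loss = 9.026 - 8.586 = 0.440 g
Rate = 0.440 / 4839 x 1000 = 0.091 mg/cycle


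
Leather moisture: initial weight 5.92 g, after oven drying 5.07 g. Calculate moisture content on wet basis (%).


14.4%

Moisture = 5.92 - 5.07 = 0.85 g
MC = 0.85 / 5.92 x 100 = 14.4%


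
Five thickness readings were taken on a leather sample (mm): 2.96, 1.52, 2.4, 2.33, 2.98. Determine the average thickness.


2.44 mm

Sum = 2.96 + 1.52 + 2.4 + 2.33 + 2.98 = 12.19
Average = 12.19 / 5 = 2.44 mm


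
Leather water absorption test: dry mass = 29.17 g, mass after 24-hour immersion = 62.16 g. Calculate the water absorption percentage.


Water absorbed = 62.16 - 29.17 = 32.99 g
WA% = 32.99 / 29.17 x 100 = 113.1%


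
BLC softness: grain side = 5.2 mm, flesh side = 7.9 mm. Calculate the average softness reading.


Average = (5.2 + 7.9) / 2
Average = 6.55 mm


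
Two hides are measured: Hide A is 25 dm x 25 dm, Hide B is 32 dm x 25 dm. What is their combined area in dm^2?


1425 dm^2

Hide A area = 25 x 25 = 625 dm^2
Hide B area = 32 x 25 = 800 dm^2
Total = 625 + 800 = 1425 dm^2


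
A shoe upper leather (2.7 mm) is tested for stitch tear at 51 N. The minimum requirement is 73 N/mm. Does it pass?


STS = 18.9 N/mm
Passes: No


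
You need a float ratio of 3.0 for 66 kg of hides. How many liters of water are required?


Water = hide weight x target ratio
Water = 66 x 3.0 = 198.0 L


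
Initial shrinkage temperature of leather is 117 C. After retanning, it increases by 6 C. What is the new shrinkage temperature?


New Ts = 117 + 6 = 123 C


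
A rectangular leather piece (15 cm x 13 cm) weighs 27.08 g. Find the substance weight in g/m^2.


1388.7 g/m^2

Area = 15 x 13 = 195 cm^2
SW = 27.08 / 195 x 10000 = 1388.7 g/m^2


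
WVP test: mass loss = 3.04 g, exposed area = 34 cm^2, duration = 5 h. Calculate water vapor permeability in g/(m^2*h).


178.82 g/(m^2*h)

WVP = mass_loss / (area x time) x 10000
WVP = 3.04 / (34 x 5) x 10000
WVP = 3.04 / 170 x 10000 = 178.82 g/(m^2*h)


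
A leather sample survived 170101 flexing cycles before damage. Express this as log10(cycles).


log10(170101) = 5.23


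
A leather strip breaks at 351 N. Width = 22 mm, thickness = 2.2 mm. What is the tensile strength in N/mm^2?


7.25 N/mm^2

Cross-sectional area = 22 x 2.2 = 48.4 mm^2
Tensile strength = 351 / 48.4 = 7.25 N/mm^2


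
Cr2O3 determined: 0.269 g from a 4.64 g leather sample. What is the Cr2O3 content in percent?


Cr2O3% = 0.269 / 4.64 x 100
Cr2O3% = 5.80%


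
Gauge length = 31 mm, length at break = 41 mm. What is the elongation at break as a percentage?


Extension = 41 - 31 = 10 mm
Elongation = 10 / 31 x 100 = 32.3%


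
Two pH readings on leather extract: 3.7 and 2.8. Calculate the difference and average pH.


Difference = |3.7 - 2.8| = 0.9
Average = (3.7 + 2.8) / 2 = 3.25


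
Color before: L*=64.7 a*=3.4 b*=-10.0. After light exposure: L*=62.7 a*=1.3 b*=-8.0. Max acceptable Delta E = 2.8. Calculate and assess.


dL = -2.0, da = -2.1, db = 2.0
dE = sqrt((-2.0)^2 + (-2.1)^2 + (2.0)^2) = 3.52
Max = 2.8
Passes: No


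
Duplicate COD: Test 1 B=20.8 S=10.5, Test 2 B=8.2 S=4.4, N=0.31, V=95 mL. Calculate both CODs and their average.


COD1 = 268.9 mg/L
COD2 = 99.2 mg/L
Average = 184.1 mg/L


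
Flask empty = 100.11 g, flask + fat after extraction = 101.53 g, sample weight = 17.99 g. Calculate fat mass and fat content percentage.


Fat mass = 101.53 - 100.11 = 1.42 g
Fat% = 1.42 / 17.99 x 100 = 7.9%


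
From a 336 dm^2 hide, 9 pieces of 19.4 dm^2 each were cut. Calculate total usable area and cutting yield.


Total usable = 9 x 19.4 = 174.6 dm^2
Yield = 174.6 / 336 x 100 = 52.0%


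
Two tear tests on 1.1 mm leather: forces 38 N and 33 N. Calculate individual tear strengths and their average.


Tear 1 = 38 / 1.1 = 34.5 N/mm
Tear 2 = 33 / 1.1 = 30.0 N/mm
Average = (34.5 + 30.0) / 2 = 32.3 N/mm


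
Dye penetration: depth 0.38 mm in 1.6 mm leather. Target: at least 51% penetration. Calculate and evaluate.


Penetration = 0.38 / 1.6 x 100 = 23.8%
Target: 51%
Meets target: No


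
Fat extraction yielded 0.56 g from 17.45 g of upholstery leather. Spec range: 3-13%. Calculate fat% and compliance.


Fat content = 3.2%
Compliant: Yes

Fat% = 0.56 / 17.45 x 100 = 3.2%
Spec range: 3-13%
Compliant: Yes


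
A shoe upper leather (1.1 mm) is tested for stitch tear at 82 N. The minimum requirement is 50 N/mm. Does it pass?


STS = 74.5 N/mm
Passes: Yes


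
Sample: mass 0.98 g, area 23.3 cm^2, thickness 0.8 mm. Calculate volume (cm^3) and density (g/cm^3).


Thickness in cm = 0.8 / 10 = 0.08 cm
Volume = 23.3 x 0.08 = 1.864 cm^3
Density = 0.98 / 1.864 = 0.526 g/cm^3


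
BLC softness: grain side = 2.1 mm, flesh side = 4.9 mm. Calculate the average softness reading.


3.50 mm


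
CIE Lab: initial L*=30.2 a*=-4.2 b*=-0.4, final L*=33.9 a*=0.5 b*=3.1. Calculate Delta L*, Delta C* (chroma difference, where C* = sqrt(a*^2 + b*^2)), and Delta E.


Delta L* = 3.7
Delta C* = -1.08
Delta E = 6.93

Delta L* = 33.9 - 30.2 = 3.7
C1* = sqrt((-4.2)^2 + (-0.4)^2) = 4.219
C2* = sqrt((0.5)^2 + (3.1)^2) = 3.140
Delta C* = 3.140 - 4.219 = -1.08
Delta E = sqrt((3.7)^2 + (4.7)^2 + (3.5)^2) = 6.93


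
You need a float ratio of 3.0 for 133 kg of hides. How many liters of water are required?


399.0 L


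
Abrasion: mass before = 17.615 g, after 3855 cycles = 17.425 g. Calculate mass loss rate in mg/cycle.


0.049 mg/cycle

Mass loss = 17.615 - 17.425 = 0.190 g
Rate = 0.190 / 3855 x 1000 = 0.049 mg/cycle


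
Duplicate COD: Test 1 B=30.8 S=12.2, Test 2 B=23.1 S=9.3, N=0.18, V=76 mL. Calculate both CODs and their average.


COD1 = 352.4 mg/L
COD2 = 261.5 mg/L
Average = 307.0 mg/L


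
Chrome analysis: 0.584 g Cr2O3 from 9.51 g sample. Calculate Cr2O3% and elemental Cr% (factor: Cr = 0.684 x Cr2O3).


Cr2O3% = 0.584 / 9.51 x 100 = 6.14%
Cr% = 6.14 x 0.684 = 4.20%


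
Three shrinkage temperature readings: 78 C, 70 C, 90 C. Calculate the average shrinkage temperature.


79.3 C

Average = (78 + 70 + 90) / 3
Average = 238 / 3 = 79.3 C


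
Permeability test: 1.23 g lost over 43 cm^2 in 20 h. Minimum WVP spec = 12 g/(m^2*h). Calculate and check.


WVP = 14.30 g/(m^2*h)
Meets specification: Yes


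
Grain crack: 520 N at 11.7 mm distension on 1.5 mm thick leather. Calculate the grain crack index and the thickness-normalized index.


Crack index = 44.4 N/mm
Normalized index = 29.6 N/mm per mm

Crack index = 520 / 11.7 = 44.4 N/mm
Normalized = 44.4 / 1.5 = 29.6 N/mm per mm


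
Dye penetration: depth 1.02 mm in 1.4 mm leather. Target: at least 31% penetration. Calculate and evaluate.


Penetration = 72.9%
Meets target: Yes


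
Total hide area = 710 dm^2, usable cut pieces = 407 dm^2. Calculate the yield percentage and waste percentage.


Yield = 57.3%
Waste = 42.7%

Yield = 407 / 710 x 100 = 57.3%
Waste = 710 - 407 = 303 dm^2
Waste% = 100 - 57.3 = 42.7%


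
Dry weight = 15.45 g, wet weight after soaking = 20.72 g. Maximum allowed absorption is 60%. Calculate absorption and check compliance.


WA = (20.72 - 15.45) / 15.45 x 100 = 34.1%
Maximum allowed: 60%
Compliant: Yes


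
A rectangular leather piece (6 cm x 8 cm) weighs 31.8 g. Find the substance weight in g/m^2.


Area = 6 x 8 = 48 cm^2
SW = 31.8 / 48 x 10000 = 6625.0 g/m^2


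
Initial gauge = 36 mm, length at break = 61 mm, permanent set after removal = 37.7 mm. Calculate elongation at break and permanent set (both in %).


Elongation at break = 69.4%
Permanent set = 4.7%


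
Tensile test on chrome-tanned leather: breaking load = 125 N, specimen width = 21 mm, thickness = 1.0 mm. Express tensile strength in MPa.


5.95 MPa

Cross-section = 21 x 1.0 = 21.0 mm^2
TS = 125 / 21.0 = 5.95 MPa
(1 N/mm^2 = 1 MPa)


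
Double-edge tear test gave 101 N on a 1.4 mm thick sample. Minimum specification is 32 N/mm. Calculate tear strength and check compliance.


Tear strength = 101 / 1.4 = 72.1 N/mm
Required minimum = 32 N/mm
Compliant: Yes


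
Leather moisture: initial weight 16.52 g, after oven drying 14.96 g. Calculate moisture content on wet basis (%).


Moisture = 16.52 - 14.96 = 1.56 g
MC = 1.56 / 16.52 x 100 = 9.4%


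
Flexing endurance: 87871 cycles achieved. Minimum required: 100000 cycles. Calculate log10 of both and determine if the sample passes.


Achieved: log10 = 4.94
Required: log10 = 5.00
Passes: No

log10(87871) = 4.94
log10(100000) = 5.00
Passes: No


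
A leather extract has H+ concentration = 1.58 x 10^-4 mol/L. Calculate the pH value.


pH = -log10[H+]
pH = -log10(1.58 x 10^-4) = 3.80


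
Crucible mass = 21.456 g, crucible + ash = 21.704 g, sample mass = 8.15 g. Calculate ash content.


Ash mass = 21.704 - 21.456 = 0.248 g
Ash% = 0.248 / 8.15 x 100 = 3.04%


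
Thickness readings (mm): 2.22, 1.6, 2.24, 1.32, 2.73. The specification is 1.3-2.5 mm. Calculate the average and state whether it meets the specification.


Average = 2.02 mm
Within specification: Yes

Sum = 10.11
Average = 10.11 / 5 = 2.02 mm
Specification range: 1.3 to 2.5 mm
Within spec: Yes


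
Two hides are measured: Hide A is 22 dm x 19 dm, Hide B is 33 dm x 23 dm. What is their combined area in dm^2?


1177 dm^2

Hide A area = 22 x 19 = 418 dm^2
Hide B area = 33 x 23 = 759 dm^2
Total = 418 + 759 = 1177 dm^2


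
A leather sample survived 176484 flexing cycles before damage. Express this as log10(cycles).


5.25

log10(176484) = 5.25


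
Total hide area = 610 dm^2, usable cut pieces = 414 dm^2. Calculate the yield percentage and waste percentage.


Yield = 414 / 610 x 100 = 67.9%
Waste = 610 - 414 = 196 dm^2
Waste% = 100 - 67.9 = 32.1%


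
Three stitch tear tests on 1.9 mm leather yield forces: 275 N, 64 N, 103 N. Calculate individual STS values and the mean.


STS1 = 144.7 N/mm
STS2 = 33.7 N/mm
STS3 = 54.2 N/mm
Mean = 77.5 N/mm

STS1 = 275 / 1.9 = 144.7 N/mm
STS2 = 64 / 1.9 = 33.7 N/mm
STS3 = 103 / 1.9 = 54.2 N/mm
Mean = (144.7 + 33.7 + 54.2) / 3 = 77.5 N/mm


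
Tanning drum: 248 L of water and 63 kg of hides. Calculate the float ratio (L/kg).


Float ratio = water / hide weight
Ratio = 248 / 63 = 3.9


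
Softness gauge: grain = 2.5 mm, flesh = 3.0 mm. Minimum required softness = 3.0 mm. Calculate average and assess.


Average = (2.5 + 3.0) / 2 = 2.75 mm
Minimum = 3.0 mm
Meets requirement: No


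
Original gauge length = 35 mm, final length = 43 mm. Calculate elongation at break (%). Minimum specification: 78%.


Extension = 43 - 35 = 8 mm
Elongation = 8 / 35 x 100 = 22.9%
Minimum required: 78%
Meets specification: No


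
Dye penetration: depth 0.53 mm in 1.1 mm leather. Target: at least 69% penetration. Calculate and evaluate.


Penetration = 48.2%
Meets target: No


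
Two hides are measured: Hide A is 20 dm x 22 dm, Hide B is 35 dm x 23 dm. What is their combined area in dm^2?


Hide A area = 20 x 22 = 440 dm^2
Hide B area = 35 x 23 = 805 dm^2
Total = 440 + 805 = 1245 dm^2


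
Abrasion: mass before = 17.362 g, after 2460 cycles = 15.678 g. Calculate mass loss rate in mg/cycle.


Mass loss = 17.362 - 15.678 = 1.684 g
Rate = 1.684 / 2460 x 1000 = 0.685 mg/cycle


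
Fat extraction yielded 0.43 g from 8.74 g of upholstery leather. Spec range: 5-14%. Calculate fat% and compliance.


Fat% = 0.43 / 8.74 x 100 = 4.9%
Spec range: 5-14%
Compliant: No


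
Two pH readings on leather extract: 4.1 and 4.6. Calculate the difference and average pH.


Difference = |4.1 - 4.6| = 0.5
Average = (4.1 + 4.6) / 2 = 4.35


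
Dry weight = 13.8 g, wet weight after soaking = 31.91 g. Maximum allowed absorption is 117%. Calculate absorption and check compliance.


Absorption = 131.2%
Compliant: No


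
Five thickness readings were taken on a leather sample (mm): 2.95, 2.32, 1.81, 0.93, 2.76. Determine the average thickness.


Sum = 2.95 + 2.32 + 1.81 + 0.93 + 2.76 = 10.77
Average = 10.77 / 5 = 2.15 mm


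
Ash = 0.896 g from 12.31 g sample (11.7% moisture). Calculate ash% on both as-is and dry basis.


As-is ash = 7.28%
Dry-basis ash = 8.24%

As-is ash% = 0.896 / 12.31 x 100 = 7.28%
Dry mass = 12.31 x (100 - 11.7) / 100 = 10.86973 g
Dry-basis ash% = 0.896 / 10.86973 x 100 = 8.24%


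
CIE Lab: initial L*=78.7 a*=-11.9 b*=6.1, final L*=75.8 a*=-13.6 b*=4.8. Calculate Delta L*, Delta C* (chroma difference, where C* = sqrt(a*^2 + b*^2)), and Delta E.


Delta L* = -2.9
Delta C* = 1.05
Delta E = 3.60


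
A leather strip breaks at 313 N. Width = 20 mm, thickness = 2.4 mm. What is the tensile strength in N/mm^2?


Cross-sectional area = 20 x 2.4 = 48.0 mm^2
Tensile strength = 313 / 48.0 = 6.52 N/mm^2


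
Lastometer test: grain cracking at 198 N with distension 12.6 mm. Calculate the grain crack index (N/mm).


15.7 N/mm

Grain crack index = force / distension
Index = 198 / 12.6 = 15.7 N/mm


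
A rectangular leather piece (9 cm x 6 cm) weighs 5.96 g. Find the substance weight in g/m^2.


Area = 9 x 6 = 54 cm^2
SW = 5.96 / 54 x 10000 = 1103.7 g/m^2


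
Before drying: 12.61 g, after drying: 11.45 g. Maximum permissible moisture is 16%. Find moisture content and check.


MC = (12.61 - 11.45) / 12.61 x 100 = 9.2%
Maximum: 16%
Acceptable: Yes


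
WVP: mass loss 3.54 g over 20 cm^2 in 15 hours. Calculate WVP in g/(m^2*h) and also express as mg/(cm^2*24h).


WVP = 3.54 / (20 x 15) x 10000 = 118.00 g/(m^2*h)
Mass loss in mg = 3.54 x 1000 = 3540 mg
Per cm^2 per 24h in mg: 3540 x 24 / (20 x 15) = 84960 / 300 = 283.20 mg/(cm^2*24h)


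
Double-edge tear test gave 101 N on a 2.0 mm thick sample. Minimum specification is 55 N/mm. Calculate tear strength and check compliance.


Tear strength = 101 / 2.0 = 50.5 N/mm
Required minimum = 55 N/mm
Compliant: No


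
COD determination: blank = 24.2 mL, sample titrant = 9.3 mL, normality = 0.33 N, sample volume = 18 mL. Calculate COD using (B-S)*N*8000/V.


2185.3 mg/L

COD = (24.2 - 9.3) x 0.33 x 8000 / 18
COD = 14.9 x 0.33 x 8000 / 18
COD = 2185.3 mg/L


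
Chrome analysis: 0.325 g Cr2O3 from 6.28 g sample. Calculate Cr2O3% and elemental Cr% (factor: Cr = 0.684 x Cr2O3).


Cr2O3% = 0.325 / 6.28 x 100 = 5.18%
Cr% = 5.18 x 0.684 = 3.54%


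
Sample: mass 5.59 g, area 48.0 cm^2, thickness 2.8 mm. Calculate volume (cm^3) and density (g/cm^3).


Volume = 13.440 cm^3
Density = 0.416 g/cm^3

Thickness in cm = 2.8 / 10 = 0.28 cm
Volume = 48.0 x 0.28 = 13.440 cm^3
Density = 5.59 / 13.440 = 0.416 g/cm^3


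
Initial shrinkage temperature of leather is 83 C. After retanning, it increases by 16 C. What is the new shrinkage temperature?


99 C

New Ts = 83 + 16 = 99 C


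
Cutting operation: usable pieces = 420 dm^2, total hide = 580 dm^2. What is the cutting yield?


Yield = usable / total x 100
Yield = 420 / 580 x 100 = 72.4%


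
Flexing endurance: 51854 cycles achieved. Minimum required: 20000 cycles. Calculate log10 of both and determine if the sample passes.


Achieved: log10 = 4.71
Required: log10 = 4.30
Passes: Yes

log10(51854) = 4.71
log10(20000) = 4.30
Passes: Yes


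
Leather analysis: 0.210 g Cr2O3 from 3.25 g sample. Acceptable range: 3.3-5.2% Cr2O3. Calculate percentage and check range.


Cr2O3 = 6.46%
Within range: No


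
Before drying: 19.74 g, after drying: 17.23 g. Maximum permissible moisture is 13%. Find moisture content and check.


MC = (19.74 - 17.23) / 19.74 x 100 = 12.7%
Maximum: 13%
Acceptable: Yes


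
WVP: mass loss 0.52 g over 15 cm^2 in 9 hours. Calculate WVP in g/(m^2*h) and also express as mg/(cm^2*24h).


WVP = 38.52 g/(m^2*h)
Daily rate = 92.44 mg/(cm^2*24h)

WVP = 0.52 / (15 x 9) x 10000 = 38.52 g/(m^2*h)
Mass loss in mg = 0.52 x 1000 = 520 mg
Per cm^2 per 24h in mg: 520 x 24 / (15 x 9) = 12480 / 135 = 92.44 mg/(cm^2*24h)


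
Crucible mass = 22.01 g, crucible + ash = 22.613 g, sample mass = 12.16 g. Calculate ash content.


Ash mass = 22.613 - 22.01 = 0.603 g
Ash% = 0.603 / 12.16 x 100 = 4.96%


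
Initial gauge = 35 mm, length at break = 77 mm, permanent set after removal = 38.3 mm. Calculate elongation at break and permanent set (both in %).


Elongation at break = (77 - 35) / 35 x 100 = 120.0%
Permanent set = (38.3 - 35) / 35 x 100 = 9.4%


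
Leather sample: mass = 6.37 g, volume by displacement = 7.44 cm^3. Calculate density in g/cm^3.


Density = mass / volume
Density = 6.37 / 7.44 = 0.856 g/cm^3


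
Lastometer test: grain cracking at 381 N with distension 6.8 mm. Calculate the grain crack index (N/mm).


Grain crack index = force / distension
Index = 381 / 6.8 = 56.0 N/mm


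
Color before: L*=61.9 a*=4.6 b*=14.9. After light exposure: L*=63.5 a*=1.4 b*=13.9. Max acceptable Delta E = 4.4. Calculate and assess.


Delta E = 3.71
Passes: Yes

dL = 1.6, da = -3.2, db = -1.0
dE = sqrt((1.6)^2 + (-3.2)^2 + (-1.0)^2) = 3.71
Max = 4.4
Passes: Yes


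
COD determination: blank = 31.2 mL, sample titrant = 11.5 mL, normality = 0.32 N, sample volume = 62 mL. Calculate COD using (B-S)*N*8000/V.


COD = (31.2 - 11.5) x 0.32 x 8000 / 62
COD = 19.7 x 0.32 x 8000 / 62
COD = 813.4 mg/L


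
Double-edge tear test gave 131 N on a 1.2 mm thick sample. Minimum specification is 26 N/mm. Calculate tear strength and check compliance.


Tear strength = 109.2 N/mm
Compliant: Yes


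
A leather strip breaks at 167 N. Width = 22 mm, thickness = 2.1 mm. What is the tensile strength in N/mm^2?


Cross-sectional area = 22 x 2.1 = 46.2 mm^2
Tensile strength = 167 / 46.2 = 3.61 N/mm^2


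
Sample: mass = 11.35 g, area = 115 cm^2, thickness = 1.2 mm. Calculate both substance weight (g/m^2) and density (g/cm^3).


Substance weight = 987.0 g/m^2
Density = 0.822 g/cm^3


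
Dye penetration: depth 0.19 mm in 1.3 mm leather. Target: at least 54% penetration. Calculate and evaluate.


Penetration = 0.19 / 1.3 x 100 = 14.6%
Target: 54%
Meets target: No


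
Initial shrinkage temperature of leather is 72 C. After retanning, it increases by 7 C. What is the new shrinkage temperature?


New Ts = 72 + 7 = 79 C


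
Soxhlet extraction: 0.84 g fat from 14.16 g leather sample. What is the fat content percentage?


Fat content = 0.84 / 14.16 x 100
Fat = 5.9%


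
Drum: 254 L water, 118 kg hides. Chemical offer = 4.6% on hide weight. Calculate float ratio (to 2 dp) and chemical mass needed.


Float ratio = 2.15
Chemical needed = 5.428 kg

Float ratio = 254 / 118 = 2.15
Chemical = 118 x 4.6 / 100 = 5.428 kg


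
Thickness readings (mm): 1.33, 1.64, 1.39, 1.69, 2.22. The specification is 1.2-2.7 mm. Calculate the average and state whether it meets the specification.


Average = 1.65 mm
Within specification: Yes

Sum = 8.27
Average = 8.27 / 5 = 1.65 mm
Specification range: 1.2 to 2.7 mm
Within spec: Yes


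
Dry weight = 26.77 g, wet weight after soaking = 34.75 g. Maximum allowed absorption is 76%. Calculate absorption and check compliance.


WA = (34.75 - 26.77) / 26.77 x 100 = 29.8%
Maximum allowed: 76%
Compliant: Yes


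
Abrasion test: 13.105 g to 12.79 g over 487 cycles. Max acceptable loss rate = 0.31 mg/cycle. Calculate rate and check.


Loss = 13.105 - 12.79 = 0.315 g
Rate = 0.315 g / 487 cycles x 1000 = 0.647 mg/cycle
Max = 0.31 mg/cycle
Passes: No


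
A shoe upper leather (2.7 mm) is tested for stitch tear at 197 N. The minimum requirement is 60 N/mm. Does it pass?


STS = 197 / 2.7 = 73.0 N/mm
Minimum required: 60 N/mm
Passes: Yes


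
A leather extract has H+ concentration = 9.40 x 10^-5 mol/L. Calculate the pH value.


pH = -log10[H+]
pH = -log10(9.40 x 10^-5) = 4.03


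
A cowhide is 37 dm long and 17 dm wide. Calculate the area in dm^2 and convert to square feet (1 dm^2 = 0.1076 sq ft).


Area = 37 x 17 = 629 dm^2
Conversion: 629 x 0.1076 = 67.68 sq ft


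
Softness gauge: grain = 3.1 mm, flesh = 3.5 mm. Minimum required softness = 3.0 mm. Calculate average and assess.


Average = (3.1 + 3.5) / 2 = 3.30 mm
Minimum = 3.0 mm
Meets requirement: Yes


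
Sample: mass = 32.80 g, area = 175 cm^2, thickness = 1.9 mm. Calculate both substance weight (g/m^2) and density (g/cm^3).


SW = 32.80 / 175 x 10000 = 1874.3 g/m^2
Volume = 175 x 1.9 / 10 = 33.25 cm^3
Density = 32.80 / 33.25 = 0.986 g/cm^3


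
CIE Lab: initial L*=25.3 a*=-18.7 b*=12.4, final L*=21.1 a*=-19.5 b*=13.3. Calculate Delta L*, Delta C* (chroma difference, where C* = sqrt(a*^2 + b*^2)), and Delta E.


Delta L* = 21.1 - 25.3 = -4.2
C1* = sqrt((-18.7)^2 + (12.4)^2) = 22.438
C2* = sqrt((-19.5)^2 + (13.3)^2) = 23.604
Delta C* = 23.604 - 22.438 = 1.17
Delta E = sqrt((-4.2)^2 + (-0.8)^2 + (0.9)^2) = 4.37


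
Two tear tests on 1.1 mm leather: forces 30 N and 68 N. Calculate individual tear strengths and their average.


Tear 1 = 30 / 1.1 = 27.3 N/mm
Tear 2 = 68 / 1.1 = 61.8 N/mm
Average = (27.3 + 61.8) / 2 = 44.6 N/mm


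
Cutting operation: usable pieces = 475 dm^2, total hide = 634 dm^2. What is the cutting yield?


74.9%

Yield = usable / total x 100
Yield = 475 / 634 x 100 = 74.9%


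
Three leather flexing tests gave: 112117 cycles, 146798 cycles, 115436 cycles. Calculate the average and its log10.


Average = 124784 cycles
log10 = 5.10

Average = (112117 + 146798 + 115436) / 3 = 124784 cycles
log10(124784) = 5.10


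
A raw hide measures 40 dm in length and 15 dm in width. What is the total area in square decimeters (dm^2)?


Area = length x width
Area = 40 x 15 = 600 dm^2


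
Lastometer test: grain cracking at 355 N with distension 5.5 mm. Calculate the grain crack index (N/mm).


Grain crack index = force / distension
Index = 355 / 5.5 = 64.5 N/mm


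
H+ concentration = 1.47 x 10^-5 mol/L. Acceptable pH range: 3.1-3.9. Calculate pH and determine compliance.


pH = -log10(1.47 x 10^-5) = 4.83
Range: 3.1 to 3.9
Compliant: No


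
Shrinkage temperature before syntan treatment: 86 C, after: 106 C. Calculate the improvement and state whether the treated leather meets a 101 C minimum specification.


Improvement = 20 C
Meets 101 C spec: Yes


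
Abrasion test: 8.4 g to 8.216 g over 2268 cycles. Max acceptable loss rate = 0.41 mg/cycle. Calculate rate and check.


Rate = 0.081 mg/cycle
Passes: Yes

Loss = 8.4 - 8.216 = 0.184 g
Rate = 0.184 g / 2268 cycles x 1000 = 0.081 mg/cycle
Max = 0.41 mg/cycle
Passes: Yes


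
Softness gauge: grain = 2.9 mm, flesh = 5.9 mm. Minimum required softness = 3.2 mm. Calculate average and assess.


Average = (2.9 + 5.9) / 2 = 4.40 mm
Minimum = 3.2 mm
Meets requirement: Yes


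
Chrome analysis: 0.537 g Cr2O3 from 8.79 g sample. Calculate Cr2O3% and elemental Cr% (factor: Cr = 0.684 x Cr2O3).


Cr2O3% = 0.537 / 8.79 x 100 = 6.11%
Cr% = 6.11 x 0.684 = 4.18%


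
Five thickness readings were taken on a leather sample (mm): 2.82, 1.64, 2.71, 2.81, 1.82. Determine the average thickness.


Sum = 2.82 + 1.64 + 2.71 + 2.81 + 1.82 = 11.80
Average = 11.80 / 5 = 2.36 mm


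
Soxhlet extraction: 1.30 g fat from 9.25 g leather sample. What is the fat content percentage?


14.1%

Fat content = 1.30 / 9.25 x 100
Fat = 14.1%


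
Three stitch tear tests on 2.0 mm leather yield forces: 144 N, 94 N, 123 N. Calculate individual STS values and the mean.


STS1 = 144 / 2.0 = 72.0 N/mm
STS2 = 94 / 2.0 = 47.0 N/mm
STS3 = 123 / 2.0 = 61.5 N/mm
Mean = (72.0 + 47.0 + 61.5) / 3 = 60.2 N/mm


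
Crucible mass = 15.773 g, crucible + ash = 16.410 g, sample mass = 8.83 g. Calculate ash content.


Ash mass = 16.410 - 15.773 = 0.637 g
Ash% = 0.637 / 8.83 x 100 = 7.21%


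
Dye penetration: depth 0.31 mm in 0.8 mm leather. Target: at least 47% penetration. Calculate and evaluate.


Penetration = 0.31 / 0.8 x 100 = 38.8%
Target: 47%
Meets target: No


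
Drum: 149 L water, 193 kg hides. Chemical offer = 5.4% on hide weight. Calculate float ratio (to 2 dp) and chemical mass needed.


Float ratio = 149 / 193 = 0.77
Chemical = 193 x 5.4 / 100 = 10.422 kg


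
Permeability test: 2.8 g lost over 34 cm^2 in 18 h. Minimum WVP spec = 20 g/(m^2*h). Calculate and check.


WVP = 45.75 g/(m^2*h)
Meets specification: Yes

WVP = 2.8 / (34 x 18) x 10000 = 45.75 g/(m^2*h)
Minimum: 20 g/(m^2*h)
Meets spec: Yes


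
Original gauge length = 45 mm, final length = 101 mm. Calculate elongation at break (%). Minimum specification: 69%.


Extension = 101 - 45 = 56 mm
Elongation = 56 / 45 x 100 = 124.4%
Minimum required: 69%
Meets specification: Yes


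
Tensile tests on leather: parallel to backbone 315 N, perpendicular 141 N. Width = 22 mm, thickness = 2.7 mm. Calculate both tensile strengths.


Parallel = 5.30 N/mm^2
Perpendicular = 2.37 N/mm^2


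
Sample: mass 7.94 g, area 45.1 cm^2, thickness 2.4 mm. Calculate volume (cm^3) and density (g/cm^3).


Thickness in cm = 2.4 / 10 = 0.24 cm
Volume = 45.1 x 0.24 = 10.824 cm^3
Density = 7.94 / 10.824 = 0.734 g/cm^3


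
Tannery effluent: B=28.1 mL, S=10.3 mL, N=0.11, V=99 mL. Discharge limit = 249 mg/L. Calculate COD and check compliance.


COD = (28.1 - 10.3) x 0.11 x 8000 / 99 = 158.2 mg/L
Limit: 249 mg/L
Compliant: Yes


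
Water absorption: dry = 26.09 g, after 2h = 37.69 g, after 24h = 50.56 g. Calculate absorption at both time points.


2h absorption = 44.5%
24h absorption = 93.8%

WA (2h) = (37.69 - 26.09) / 26.09 x 100 = 44.5%
WA (24h) = (50.56 - 26.09) / 26.09 x 100 = 93.8%


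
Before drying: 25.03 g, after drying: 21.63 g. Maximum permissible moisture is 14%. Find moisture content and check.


Moisture content = 13.6%
Acceptable: Yes

MC = (25.03 - 21.63) / 25.03 x 100 = 13.6%
Maximum: 14%
Acceptable: Yes


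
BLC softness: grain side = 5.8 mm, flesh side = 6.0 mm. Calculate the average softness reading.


5.90 mm

Average = (5.8 + 6.0) / 2
Average = 5.90 mm


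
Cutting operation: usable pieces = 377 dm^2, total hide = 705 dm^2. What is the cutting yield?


Yield = usable / total x 100
Yield = 377 / 705 x 100 = 53.5%


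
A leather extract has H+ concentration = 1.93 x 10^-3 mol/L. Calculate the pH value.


pH = -log10[H+]
pH = -log10(1.93 x 10^-3) = 2.71


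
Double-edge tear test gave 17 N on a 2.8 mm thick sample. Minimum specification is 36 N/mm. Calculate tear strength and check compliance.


Tear strength = 17 / 2.8 = 6.1 N/mm
Required minimum = 36 N/mm
Compliant: No


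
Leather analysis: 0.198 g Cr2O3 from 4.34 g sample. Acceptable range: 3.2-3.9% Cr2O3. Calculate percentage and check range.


Cr2O3 = 4.56%
Within range: No

Cr2O3% = 0.198 / 4.34 x 100 = 4.56%
Acceptable range: 3.2 to 3.9%
Within range: No


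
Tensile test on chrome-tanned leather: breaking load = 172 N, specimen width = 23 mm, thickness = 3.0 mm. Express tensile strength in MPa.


2.49 MPa

Cross-section = 23 x 3.0 = 69.0 mm^2
TS = 172 / 69.0 = 2.49 MPa
(1 N/mm^2 = 1 MPa)


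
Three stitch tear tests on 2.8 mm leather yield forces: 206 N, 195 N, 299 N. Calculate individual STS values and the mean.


STS1 = 73.6 N/mm
STS2 = 69.6 N/mm
STS3 = 106.8 N/mm
Mean = 83.3 N/mm


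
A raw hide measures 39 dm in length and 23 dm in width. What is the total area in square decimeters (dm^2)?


897 dm^2

Area = length x width
Area = 39 x 23 = 897 dm^2


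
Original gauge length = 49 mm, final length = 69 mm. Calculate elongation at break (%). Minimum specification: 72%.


Extension = 69 - 49 = 20 mm
Elongation = 20 / 49 x 100 = 40.8%
Minimum required: 72%
Meets specification: No
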